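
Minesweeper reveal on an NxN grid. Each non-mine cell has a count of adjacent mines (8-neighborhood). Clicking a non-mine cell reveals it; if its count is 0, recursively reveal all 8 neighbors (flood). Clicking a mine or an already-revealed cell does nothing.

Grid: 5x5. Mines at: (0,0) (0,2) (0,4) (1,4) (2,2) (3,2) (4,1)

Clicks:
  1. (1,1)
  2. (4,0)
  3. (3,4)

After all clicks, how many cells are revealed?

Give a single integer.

Answer: 8

Derivation:
Click 1 (1,1) count=3: revealed 1 new [(1,1)] -> total=1
Click 2 (4,0) count=1: revealed 1 new [(4,0)] -> total=2
Click 3 (3,4) count=0: revealed 6 new [(2,3) (2,4) (3,3) (3,4) (4,3) (4,4)] -> total=8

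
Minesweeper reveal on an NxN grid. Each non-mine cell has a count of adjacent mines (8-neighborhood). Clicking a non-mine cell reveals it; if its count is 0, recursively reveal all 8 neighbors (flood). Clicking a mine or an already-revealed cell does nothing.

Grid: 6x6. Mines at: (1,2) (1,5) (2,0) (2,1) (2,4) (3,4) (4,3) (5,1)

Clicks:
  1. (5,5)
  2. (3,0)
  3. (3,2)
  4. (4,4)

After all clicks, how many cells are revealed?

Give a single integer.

Answer: 6

Derivation:
Click 1 (5,5) count=0: revealed 4 new [(4,4) (4,5) (5,4) (5,5)] -> total=4
Click 2 (3,0) count=2: revealed 1 new [(3,0)] -> total=5
Click 3 (3,2) count=2: revealed 1 new [(3,2)] -> total=6
Click 4 (4,4) count=2: revealed 0 new [(none)] -> total=6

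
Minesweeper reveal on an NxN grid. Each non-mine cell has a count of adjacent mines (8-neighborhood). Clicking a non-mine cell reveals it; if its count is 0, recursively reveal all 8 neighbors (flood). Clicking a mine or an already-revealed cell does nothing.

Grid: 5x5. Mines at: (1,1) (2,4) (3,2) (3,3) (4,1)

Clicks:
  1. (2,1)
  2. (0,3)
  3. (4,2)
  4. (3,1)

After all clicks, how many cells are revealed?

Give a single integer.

Answer: 9

Derivation:
Click 1 (2,1) count=2: revealed 1 new [(2,1)] -> total=1
Click 2 (0,3) count=0: revealed 6 new [(0,2) (0,3) (0,4) (1,2) (1,3) (1,4)] -> total=7
Click 3 (4,2) count=3: revealed 1 new [(4,2)] -> total=8
Click 4 (3,1) count=2: revealed 1 new [(3,1)] -> total=9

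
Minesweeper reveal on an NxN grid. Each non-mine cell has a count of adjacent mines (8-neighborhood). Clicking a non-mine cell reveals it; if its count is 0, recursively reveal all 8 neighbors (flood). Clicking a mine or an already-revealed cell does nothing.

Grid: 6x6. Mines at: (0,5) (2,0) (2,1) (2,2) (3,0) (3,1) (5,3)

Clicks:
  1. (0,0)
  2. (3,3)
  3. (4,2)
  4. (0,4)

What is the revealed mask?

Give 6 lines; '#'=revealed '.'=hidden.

Click 1 (0,0) count=0: revealed 10 new [(0,0) (0,1) (0,2) (0,3) (0,4) (1,0) (1,1) (1,2) (1,3) (1,4)] -> total=10
Click 2 (3,3) count=1: revealed 1 new [(3,3)] -> total=11
Click 3 (4,2) count=2: revealed 1 new [(4,2)] -> total=12
Click 4 (0,4) count=1: revealed 0 new [(none)] -> total=12

Answer: #####.
#####.
......
...#..
..#...
......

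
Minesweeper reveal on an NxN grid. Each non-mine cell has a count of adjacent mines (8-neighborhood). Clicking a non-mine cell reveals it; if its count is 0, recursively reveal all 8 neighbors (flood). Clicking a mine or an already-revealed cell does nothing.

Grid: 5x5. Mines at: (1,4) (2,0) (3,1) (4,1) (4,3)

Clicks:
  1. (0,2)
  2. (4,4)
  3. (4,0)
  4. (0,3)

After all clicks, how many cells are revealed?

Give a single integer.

Answer: 13

Derivation:
Click 1 (0,2) count=0: revealed 11 new [(0,0) (0,1) (0,2) (0,3) (1,0) (1,1) (1,2) (1,3) (2,1) (2,2) (2,3)] -> total=11
Click 2 (4,4) count=1: revealed 1 new [(4,4)] -> total=12
Click 3 (4,0) count=2: revealed 1 new [(4,0)] -> total=13
Click 4 (0,3) count=1: revealed 0 new [(none)] -> total=13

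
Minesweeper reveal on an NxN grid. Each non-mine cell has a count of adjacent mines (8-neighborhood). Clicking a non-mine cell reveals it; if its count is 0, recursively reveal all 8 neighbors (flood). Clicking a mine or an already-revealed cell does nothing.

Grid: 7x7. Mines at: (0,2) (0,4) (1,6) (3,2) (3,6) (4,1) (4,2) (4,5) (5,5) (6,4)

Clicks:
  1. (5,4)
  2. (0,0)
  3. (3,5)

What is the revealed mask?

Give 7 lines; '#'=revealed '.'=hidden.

Answer: ##.....
##.....
##.....
##...#.
.......
....#..
.......

Derivation:
Click 1 (5,4) count=3: revealed 1 new [(5,4)] -> total=1
Click 2 (0,0) count=0: revealed 8 new [(0,0) (0,1) (1,0) (1,1) (2,0) (2,1) (3,0) (3,1)] -> total=9
Click 3 (3,5) count=2: revealed 1 new [(3,5)] -> total=10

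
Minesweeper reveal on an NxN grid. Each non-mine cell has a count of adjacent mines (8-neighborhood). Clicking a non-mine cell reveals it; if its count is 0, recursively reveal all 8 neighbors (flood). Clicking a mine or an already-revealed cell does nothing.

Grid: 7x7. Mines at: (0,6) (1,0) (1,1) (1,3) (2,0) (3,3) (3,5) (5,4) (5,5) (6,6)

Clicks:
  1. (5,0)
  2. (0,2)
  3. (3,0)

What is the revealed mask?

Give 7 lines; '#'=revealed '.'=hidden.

Answer: ..#....
.......
.......
###....
####...
####...
####...

Derivation:
Click 1 (5,0) count=0: revealed 15 new [(3,0) (3,1) (3,2) (4,0) (4,1) (4,2) (4,3) (5,0) (5,1) (5,2) (5,3) (6,0) (6,1) (6,2) (6,3)] -> total=15
Click 2 (0,2) count=2: revealed 1 new [(0,2)] -> total=16
Click 3 (3,0) count=1: revealed 0 new [(none)] -> total=16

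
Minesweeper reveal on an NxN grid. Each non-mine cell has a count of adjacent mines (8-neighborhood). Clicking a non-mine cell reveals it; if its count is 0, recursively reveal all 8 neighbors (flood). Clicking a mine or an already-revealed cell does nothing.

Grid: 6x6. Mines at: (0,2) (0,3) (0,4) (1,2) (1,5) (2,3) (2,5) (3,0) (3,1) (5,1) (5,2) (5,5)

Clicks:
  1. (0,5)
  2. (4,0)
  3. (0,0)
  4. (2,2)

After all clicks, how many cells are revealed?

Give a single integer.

Answer: 9

Derivation:
Click 1 (0,5) count=2: revealed 1 new [(0,5)] -> total=1
Click 2 (4,0) count=3: revealed 1 new [(4,0)] -> total=2
Click 3 (0,0) count=0: revealed 6 new [(0,0) (0,1) (1,0) (1,1) (2,0) (2,1)] -> total=8
Click 4 (2,2) count=3: revealed 1 new [(2,2)] -> total=9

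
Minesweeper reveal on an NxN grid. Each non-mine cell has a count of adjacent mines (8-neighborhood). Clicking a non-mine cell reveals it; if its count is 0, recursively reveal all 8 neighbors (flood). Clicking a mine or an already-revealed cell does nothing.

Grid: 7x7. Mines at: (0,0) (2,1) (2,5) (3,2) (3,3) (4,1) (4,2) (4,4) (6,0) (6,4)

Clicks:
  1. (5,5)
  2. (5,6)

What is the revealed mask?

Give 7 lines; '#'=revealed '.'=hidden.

Answer: .......
.......
.......
.....##
.....##
.....##
.....##

Derivation:
Click 1 (5,5) count=2: revealed 1 new [(5,5)] -> total=1
Click 2 (5,6) count=0: revealed 7 new [(3,5) (3,6) (4,5) (4,6) (5,6) (6,5) (6,6)] -> total=8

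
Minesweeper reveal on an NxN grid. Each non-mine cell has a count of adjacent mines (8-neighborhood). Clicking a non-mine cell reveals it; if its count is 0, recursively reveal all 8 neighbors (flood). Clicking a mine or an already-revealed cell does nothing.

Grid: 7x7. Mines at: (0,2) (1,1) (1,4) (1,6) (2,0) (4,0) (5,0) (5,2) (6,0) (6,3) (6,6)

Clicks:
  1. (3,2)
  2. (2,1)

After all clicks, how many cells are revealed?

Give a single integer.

Click 1 (3,2) count=0: revealed 22 new [(2,1) (2,2) (2,3) (2,4) (2,5) (2,6) (3,1) (3,2) (3,3) (3,4) (3,5) (3,6) (4,1) (4,2) (4,3) (4,4) (4,5) (4,6) (5,3) (5,4) (5,5) (5,6)] -> total=22
Click 2 (2,1) count=2: revealed 0 new [(none)] -> total=22

Answer: 22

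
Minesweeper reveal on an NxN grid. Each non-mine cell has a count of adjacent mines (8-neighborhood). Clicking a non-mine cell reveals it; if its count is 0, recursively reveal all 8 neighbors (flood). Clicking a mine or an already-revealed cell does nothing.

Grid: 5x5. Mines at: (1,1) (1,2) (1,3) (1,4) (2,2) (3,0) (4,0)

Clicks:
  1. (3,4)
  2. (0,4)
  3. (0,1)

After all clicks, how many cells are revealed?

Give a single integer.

Answer: 12

Derivation:
Click 1 (3,4) count=0: revealed 10 new [(2,3) (2,4) (3,1) (3,2) (3,3) (3,4) (4,1) (4,2) (4,3) (4,4)] -> total=10
Click 2 (0,4) count=2: revealed 1 new [(0,4)] -> total=11
Click 3 (0,1) count=2: revealed 1 new [(0,1)] -> total=12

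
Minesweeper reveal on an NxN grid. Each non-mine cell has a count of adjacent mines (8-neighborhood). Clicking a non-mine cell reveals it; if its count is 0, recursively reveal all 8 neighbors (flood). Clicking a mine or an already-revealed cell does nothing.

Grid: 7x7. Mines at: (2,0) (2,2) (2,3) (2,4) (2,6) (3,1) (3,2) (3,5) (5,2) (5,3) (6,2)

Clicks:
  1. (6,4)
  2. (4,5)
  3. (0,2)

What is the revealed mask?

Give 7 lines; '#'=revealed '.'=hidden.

Click 1 (6,4) count=1: revealed 1 new [(6,4)] -> total=1
Click 2 (4,5) count=1: revealed 1 new [(4,5)] -> total=2
Click 3 (0,2) count=0: revealed 14 new [(0,0) (0,1) (0,2) (0,3) (0,4) (0,5) (0,6) (1,0) (1,1) (1,2) (1,3) (1,4) (1,5) (1,6)] -> total=16

Answer: #######
#######
.......
.......
.....#.
.......
....#..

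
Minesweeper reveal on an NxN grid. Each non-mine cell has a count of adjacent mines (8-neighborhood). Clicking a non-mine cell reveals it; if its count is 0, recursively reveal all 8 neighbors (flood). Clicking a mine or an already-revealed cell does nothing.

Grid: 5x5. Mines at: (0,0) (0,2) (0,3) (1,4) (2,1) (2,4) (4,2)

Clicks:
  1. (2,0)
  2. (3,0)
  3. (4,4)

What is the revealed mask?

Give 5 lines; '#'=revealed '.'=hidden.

Click 1 (2,0) count=1: revealed 1 new [(2,0)] -> total=1
Click 2 (3,0) count=1: revealed 1 new [(3,0)] -> total=2
Click 3 (4,4) count=0: revealed 4 new [(3,3) (3,4) (4,3) (4,4)] -> total=6

Answer: .....
.....
#....
#..##
...##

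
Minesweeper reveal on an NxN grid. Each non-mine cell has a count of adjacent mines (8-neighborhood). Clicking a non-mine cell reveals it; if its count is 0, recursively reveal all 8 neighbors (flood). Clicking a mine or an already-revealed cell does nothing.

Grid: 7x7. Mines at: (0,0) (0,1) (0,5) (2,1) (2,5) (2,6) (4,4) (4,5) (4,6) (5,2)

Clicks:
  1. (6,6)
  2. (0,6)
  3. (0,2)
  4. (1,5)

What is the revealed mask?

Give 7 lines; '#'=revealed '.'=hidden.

Answer: ..#...#
.....#.
.......
.......
.......
...####
...####

Derivation:
Click 1 (6,6) count=0: revealed 8 new [(5,3) (5,4) (5,5) (5,6) (6,3) (6,4) (6,5) (6,6)] -> total=8
Click 2 (0,6) count=1: revealed 1 new [(0,6)] -> total=9
Click 3 (0,2) count=1: revealed 1 new [(0,2)] -> total=10
Click 4 (1,5) count=3: revealed 1 new [(1,5)] -> total=11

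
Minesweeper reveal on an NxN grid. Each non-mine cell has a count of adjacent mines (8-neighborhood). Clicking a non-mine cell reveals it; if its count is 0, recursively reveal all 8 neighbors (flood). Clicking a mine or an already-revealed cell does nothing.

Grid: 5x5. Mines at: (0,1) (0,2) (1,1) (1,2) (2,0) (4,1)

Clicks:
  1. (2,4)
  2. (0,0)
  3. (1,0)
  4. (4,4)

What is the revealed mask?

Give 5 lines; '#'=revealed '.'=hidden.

Click 1 (2,4) count=0: revealed 13 new [(0,3) (0,4) (1,3) (1,4) (2,2) (2,3) (2,4) (3,2) (3,3) (3,4) (4,2) (4,3) (4,4)] -> total=13
Click 2 (0,0) count=2: revealed 1 new [(0,0)] -> total=14
Click 3 (1,0) count=3: revealed 1 new [(1,0)] -> total=15
Click 4 (4,4) count=0: revealed 0 new [(none)] -> total=15

Answer: #..##
#..##
..###
..###
..###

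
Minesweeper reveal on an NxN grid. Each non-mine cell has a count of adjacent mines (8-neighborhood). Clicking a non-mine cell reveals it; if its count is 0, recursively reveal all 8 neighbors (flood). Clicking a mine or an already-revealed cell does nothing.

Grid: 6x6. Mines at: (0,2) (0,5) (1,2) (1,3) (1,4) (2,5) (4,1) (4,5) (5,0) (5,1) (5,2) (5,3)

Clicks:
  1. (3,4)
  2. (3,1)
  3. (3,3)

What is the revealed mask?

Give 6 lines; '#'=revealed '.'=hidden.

Click 1 (3,4) count=2: revealed 1 new [(3,4)] -> total=1
Click 2 (3,1) count=1: revealed 1 new [(3,1)] -> total=2
Click 3 (3,3) count=0: revealed 8 new [(2,2) (2,3) (2,4) (3,2) (3,3) (4,2) (4,3) (4,4)] -> total=10

Answer: ......
......
..###.
.####.
..###.
......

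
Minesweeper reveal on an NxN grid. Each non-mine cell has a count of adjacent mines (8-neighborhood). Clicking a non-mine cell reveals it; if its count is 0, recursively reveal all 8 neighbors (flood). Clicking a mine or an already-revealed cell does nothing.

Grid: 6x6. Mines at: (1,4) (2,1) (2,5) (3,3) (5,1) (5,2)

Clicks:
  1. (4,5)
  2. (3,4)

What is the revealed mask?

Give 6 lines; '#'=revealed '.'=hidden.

Answer: ......
......
......
....##
...###
...###

Derivation:
Click 1 (4,5) count=0: revealed 8 new [(3,4) (3,5) (4,3) (4,4) (4,5) (5,3) (5,4) (5,5)] -> total=8
Click 2 (3,4) count=2: revealed 0 new [(none)] -> total=8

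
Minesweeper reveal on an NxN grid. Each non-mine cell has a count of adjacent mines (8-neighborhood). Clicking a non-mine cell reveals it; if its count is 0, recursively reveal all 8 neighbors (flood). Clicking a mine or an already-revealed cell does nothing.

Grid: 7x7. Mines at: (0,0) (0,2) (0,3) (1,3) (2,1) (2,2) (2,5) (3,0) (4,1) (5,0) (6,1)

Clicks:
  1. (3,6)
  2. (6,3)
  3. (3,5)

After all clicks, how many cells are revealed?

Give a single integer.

Answer: 20

Derivation:
Click 1 (3,6) count=1: revealed 1 new [(3,6)] -> total=1
Click 2 (6,3) count=0: revealed 19 new [(3,2) (3,3) (3,4) (3,5) (4,2) (4,3) (4,4) (4,5) (4,6) (5,2) (5,3) (5,4) (5,5) (5,6) (6,2) (6,3) (6,4) (6,5) (6,6)] -> total=20
Click 3 (3,5) count=1: revealed 0 new [(none)] -> total=20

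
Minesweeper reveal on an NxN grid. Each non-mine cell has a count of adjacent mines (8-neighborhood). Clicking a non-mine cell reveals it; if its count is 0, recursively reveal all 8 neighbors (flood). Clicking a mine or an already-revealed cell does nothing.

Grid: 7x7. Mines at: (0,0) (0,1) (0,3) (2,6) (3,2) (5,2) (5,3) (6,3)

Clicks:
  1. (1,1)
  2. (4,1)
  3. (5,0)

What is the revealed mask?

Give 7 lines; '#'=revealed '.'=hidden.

Answer: .......
##.....
##.....
##.....
##.....
##.....
##.....

Derivation:
Click 1 (1,1) count=2: revealed 1 new [(1,1)] -> total=1
Click 2 (4,1) count=2: revealed 1 new [(4,1)] -> total=2
Click 3 (5,0) count=0: revealed 10 new [(1,0) (2,0) (2,1) (3,0) (3,1) (4,0) (5,0) (5,1) (6,0) (6,1)] -> total=12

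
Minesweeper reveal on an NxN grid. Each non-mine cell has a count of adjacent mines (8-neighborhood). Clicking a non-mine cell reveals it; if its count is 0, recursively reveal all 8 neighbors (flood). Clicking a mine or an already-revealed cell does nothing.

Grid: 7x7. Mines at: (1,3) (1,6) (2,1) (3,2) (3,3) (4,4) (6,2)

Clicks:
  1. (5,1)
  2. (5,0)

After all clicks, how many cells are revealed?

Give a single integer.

Click 1 (5,1) count=1: revealed 1 new [(5,1)] -> total=1
Click 2 (5,0) count=0: revealed 7 new [(3,0) (3,1) (4,0) (4,1) (5,0) (6,0) (6,1)] -> total=8

Answer: 8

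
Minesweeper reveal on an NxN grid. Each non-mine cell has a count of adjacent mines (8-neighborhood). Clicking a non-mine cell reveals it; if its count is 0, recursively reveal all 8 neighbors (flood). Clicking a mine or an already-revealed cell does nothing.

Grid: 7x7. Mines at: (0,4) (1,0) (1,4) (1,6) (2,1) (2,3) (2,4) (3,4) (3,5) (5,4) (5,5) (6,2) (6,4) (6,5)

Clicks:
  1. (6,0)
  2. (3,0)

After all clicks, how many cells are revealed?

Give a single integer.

Answer: 14

Derivation:
Click 1 (6,0) count=0: revealed 14 new [(3,0) (3,1) (3,2) (3,3) (4,0) (4,1) (4,2) (4,3) (5,0) (5,1) (5,2) (5,3) (6,0) (6,1)] -> total=14
Click 2 (3,0) count=1: revealed 0 new [(none)] -> total=14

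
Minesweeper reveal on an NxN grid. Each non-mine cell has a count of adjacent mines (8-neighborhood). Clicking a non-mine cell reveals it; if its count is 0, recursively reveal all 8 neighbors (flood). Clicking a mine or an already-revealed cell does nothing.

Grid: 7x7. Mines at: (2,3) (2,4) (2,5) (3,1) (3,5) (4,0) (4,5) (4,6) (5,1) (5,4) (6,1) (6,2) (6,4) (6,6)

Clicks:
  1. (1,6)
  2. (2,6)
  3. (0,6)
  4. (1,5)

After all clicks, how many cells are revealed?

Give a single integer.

Answer: 18

Derivation:
Click 1 (1,6) count=1: revealed 1 new [(1,6)] -> total=1
Click 2 (2,6) count=2: revealed 1 new [(2,6)] -> total=2
Click 3 (0,6) count=0: revealed 16 new [(0,0) (0,1) (0,2) (0,3) (0,4) (0,5) (0,6) (1,0) (1,1) (1,2) (1,3) (1,4) (1,5) (2,0) (2,1) (2,2)] -> total=18
Click 4 (1,5) count=2: revealed 0 new [(none)] -> total=18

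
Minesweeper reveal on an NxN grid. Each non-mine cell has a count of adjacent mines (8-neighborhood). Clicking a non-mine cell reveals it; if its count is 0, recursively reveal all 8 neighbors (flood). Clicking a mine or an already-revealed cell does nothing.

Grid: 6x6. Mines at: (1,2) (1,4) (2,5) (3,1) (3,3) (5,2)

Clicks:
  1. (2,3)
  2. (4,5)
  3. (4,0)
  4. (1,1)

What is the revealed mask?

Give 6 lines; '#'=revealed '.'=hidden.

Answer: ......
.#....
...#..
....##
#..###
...###

Derivation:
Click 1 (2,3) count=3: revealed 1 new [(2,3)] -> total=1
Click 2 (4,5) count=0: revealed 8 new [(3,4) (3,5) (4,3) (4,4) (4,5) (5,3) (5,4) (5,5)] -> total=9
Click 3 (4,0) count=1: revealed 1 new [(4,0)] -> total=10
Click 4 (1,1) count=1: revealed 1 new [(1,1)] -> total=11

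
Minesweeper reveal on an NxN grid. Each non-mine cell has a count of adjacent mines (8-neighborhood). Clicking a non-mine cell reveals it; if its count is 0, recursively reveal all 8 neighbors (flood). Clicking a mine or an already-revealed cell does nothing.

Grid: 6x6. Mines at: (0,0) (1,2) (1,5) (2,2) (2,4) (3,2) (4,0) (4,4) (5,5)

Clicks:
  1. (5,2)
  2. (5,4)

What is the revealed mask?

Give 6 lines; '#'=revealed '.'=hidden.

Click 1 (5,2) count=0: revealed 6 new [(4,1) (4,2) (4,3) (5,1) (5,2) (5,3)] -> total=6
Click 2 (5,4) count=2: revealed 1 new [(5,4)] -> total=7

Answer: ......
......
......
......
.###..
.####.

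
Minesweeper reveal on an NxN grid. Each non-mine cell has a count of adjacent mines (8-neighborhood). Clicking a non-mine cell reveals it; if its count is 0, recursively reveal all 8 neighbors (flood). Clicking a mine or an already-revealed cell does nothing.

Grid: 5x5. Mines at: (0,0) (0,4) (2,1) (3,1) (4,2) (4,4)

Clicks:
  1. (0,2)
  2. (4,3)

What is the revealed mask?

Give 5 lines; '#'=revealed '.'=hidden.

Click 1 (0,2) count=0: revealed 6 new [(0,1) (0,2) (0,3) (1,1) (1,2) (1,3)] -> total=6
Click 2 (4,3) count=2: revealed 1 new [(4,3)] -> total=7

Answer: .###.
.###.
.....
.....
...#.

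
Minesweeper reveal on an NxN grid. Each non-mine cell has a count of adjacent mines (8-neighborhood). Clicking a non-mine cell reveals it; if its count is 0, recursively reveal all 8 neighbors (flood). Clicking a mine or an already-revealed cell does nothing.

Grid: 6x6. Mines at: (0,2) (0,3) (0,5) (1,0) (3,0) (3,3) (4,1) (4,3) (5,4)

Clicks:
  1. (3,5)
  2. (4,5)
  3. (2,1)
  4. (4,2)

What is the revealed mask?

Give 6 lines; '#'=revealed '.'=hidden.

Click 1 (3,5) count=0: revealed 8 new [(1,4) (1,5) (2,4) (2,5) (3,4) (3,5) (4,4) (4,5)] -> total=8
Click 2 (4,5) count=1: revealed 0 new [(none)] -> total=8
Click 3 (2,1) count=2: revealed 1 new [(2,1)] -> total=9
Click 4 (4,2) count=3: revealed 1 new [(4,2)] -> total=10

Answer: ......
....##
.#..##
....##
..#.##
......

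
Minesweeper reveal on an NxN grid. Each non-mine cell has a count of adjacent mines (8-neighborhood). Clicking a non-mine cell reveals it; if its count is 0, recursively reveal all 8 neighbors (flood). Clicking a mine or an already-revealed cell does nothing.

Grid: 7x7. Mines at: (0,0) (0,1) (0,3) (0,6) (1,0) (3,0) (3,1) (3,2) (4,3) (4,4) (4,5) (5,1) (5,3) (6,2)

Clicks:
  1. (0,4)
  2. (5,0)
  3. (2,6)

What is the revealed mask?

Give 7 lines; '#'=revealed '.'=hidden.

Click 1 (0,4) count=1: revealed 1 new [(0,4)] -> total=1
Click 2 (5,0) count=1: revealed 1 new [(5,0)] -> total=2
Click 3 (2,6) count=0: revealed 12 new [(1,3) (1,4) (1,5) (1,6) (2,3) (2,4) (2,5) (2,6) (3,3) (3,4) (3,5) (3,6)] -> total=14

Answer: ....#..
...####
...####
...####
.......
#......
.......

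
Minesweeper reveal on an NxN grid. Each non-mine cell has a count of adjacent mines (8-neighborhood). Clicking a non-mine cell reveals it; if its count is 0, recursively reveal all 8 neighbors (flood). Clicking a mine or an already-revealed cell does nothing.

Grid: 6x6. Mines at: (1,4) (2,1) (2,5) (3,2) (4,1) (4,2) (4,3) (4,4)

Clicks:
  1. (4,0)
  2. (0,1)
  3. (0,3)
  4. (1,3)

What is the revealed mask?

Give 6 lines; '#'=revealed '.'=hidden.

Click 1 (4,0) count=1: revealed 1 new [(4,0)] -> total=1
Click 2 (0,1) count=0: revealed 8 new [(0,0) (0,1) (0,2) (0,3) (1,0) (1,1) (1,2) (1,3)] -> total=9
Click 3 (0,3) count=1: revealed 0 new [(none)] -> total=9
Click 4 (1,3) count=1: revealed 0 new [(none)] -> total=9

Answer: ####..
####..
......
......
#.....
......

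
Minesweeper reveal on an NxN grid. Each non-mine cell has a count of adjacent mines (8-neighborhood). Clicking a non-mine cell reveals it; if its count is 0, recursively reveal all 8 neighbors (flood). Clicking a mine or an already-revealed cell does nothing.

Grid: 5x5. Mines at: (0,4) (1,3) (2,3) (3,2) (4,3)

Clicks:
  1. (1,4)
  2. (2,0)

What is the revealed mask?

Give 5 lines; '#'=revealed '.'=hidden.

Answer: ###..
###.#
###..
##...
##...

Derivation:
Click 1 (1,4) count=3: revealed 1 new [(1,4)] -> total=1
Click 2 (2,0) count=0: revealed 13 new [(0,0) (0,1) (0,2) (1,0) (1,1) (1,2) (2,0) (2,1) (2,2) (3,0) (3,1) (4,0) (4,1)] -> total=14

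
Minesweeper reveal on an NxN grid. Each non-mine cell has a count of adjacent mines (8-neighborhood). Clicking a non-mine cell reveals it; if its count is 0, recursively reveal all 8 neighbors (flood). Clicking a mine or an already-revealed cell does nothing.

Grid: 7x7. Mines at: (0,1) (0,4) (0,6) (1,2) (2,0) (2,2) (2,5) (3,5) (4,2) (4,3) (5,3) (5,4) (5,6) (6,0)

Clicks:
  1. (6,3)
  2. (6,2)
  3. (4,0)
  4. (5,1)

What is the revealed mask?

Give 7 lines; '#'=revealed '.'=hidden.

Click 1 (6,3) count=2: revealed 1 new [(6,3)] -> total=1
Click 2 (6,2) count=1: revealed 1 new [(6,2)] -> total=2
Click 3 (4,0) count=0: revealed 6 new [(3,0) (3,1) (4,0) (4,1) (5,0) (5,1)] -> total=8
Click 4 (5,1) count=2: revealed 0 new [(none)] -> total=8

Answer: .......
.......
.......
##.....
##.....
##.....
..##...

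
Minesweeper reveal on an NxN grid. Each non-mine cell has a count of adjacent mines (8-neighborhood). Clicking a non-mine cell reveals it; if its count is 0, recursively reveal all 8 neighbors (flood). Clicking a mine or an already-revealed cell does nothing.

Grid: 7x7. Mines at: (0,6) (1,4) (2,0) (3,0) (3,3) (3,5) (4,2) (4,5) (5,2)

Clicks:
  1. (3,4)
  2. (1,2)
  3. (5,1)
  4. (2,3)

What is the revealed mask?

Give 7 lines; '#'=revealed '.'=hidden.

Click 1 (3,4) count=3: revealed 1 new [(3,4)] -> total=1
Click 2 (1,2) count=0: revealed 11 new [(0,0) (0,1) (0,2) (0,3) (1,0) (1,1) (1,2) (1,3) (2,1) (2,2) (2,3)] -> total=12
Click 3 (5,1) count=2: revealed 1 new [(5,1)] -> total=13
Click 4 (2,3) count=2: revealed 0 new [(none)] -> total=13

Answer: ####...
####...
.###...
....#..
.......
.#.....
.......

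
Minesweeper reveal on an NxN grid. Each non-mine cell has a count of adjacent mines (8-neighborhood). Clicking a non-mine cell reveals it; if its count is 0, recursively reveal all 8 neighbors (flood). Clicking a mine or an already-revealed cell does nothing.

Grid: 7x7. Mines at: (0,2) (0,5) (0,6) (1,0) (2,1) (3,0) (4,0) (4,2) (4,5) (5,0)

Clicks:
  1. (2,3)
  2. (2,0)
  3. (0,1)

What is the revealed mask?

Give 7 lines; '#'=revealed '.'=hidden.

Answer: .#.....
..#####
#.#####
..#####
.......
.......
.......

Derivation:
Click 1 (2,3) count=0: revealed 15 new [(1,2) (1,3) (1,4) (1,5) (1,6) (2,2) (2,3) (2,4) (2,5) (2,6) (3,2) (3,3) (3,4) (3,5) (3,6)] -> total=15
Click 2 (2,0) count=3: revealed 1 new [(2,0)] -> total=16
Click 3 (0,1) count=2: revealed 1 new [(0,1)] -> total=17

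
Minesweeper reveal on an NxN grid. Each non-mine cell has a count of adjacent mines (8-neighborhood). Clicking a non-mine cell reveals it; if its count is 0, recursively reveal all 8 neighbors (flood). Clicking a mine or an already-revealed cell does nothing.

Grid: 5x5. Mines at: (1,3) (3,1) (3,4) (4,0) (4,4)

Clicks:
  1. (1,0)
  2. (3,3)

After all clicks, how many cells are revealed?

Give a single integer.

Click 1 (1,0) count=0: revealed 9 new [(0,0) (0,1) (0,2) (1,0) (1,1) (1,2) (2,0) (2,1) (2,2)] -> total=9
Click 2 (3,3) count=2: revealed 1 new [(3,3)] -> total=10

Answer: 10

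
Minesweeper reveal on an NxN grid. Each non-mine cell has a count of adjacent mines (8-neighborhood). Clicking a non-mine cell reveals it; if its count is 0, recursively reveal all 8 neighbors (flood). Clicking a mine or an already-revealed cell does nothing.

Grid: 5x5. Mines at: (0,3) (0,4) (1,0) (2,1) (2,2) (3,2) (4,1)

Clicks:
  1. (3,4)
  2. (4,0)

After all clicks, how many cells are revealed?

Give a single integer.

Click 1 (3,4) count=0: revealed 8 new [(1,3) (1,4) (2,3) (2,4) (3,3) (3,4) (4,3) (4,4)] -> total=8
Click 2 (4,0) count=1: revealed 1 new [(4,0)] -> total=9

Answer: 9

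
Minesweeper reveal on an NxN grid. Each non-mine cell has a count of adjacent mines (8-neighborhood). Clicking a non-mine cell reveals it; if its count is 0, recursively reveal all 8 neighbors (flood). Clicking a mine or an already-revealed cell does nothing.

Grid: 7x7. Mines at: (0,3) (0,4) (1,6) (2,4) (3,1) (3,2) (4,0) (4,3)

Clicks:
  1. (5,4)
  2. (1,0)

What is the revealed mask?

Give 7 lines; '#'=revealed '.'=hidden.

Answer: ###....
###....
###....
.......
.......
....#..
.......

Derivation:
Click 1 (5,4) count=1: revealed 1 new [(5,4)] -> total=1
Click 2 (1,0) count=0: revealed 9 new [(0,0) (0,1) (0,2) (1,0) (1,1) (1,2) (2,0) (2,1) (2,2)] -> total=10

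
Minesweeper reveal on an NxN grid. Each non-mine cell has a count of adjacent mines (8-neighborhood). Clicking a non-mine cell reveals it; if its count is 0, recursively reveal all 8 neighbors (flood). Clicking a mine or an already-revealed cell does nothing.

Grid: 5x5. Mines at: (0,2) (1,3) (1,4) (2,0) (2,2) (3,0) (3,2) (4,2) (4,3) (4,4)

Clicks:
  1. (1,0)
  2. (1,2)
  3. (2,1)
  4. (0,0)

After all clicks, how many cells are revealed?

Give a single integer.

Click 1 (1,0) count=1: revealed 1 new [(1,0)] -> total=1
Click 2 (1,2) count=3: revealed 1 new [(1,2)] -> total=2
Click 3 (2,1) count=4: revealed 1 new [(2,1)] -> total=3
Click 4 (0,0) count=0: revealed 3 new [(0,0) (0,1) (1,1)] -> total=6

Answer: 6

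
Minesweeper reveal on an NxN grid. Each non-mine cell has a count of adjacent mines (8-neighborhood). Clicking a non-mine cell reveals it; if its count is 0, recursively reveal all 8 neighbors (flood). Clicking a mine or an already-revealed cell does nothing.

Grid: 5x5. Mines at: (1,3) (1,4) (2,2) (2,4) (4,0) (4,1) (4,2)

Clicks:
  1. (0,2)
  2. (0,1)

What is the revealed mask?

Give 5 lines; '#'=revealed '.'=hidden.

Click 1 (0,2) count=1: revealed 1 new [(0,2)] -> total=1
Click 2 (0,1) count=0: revealed 9 new [(0,0) (0,1) (1,0) (1,1) (1,2) (2,0) (2,1) (3,0) (3,1)] -> total=10

Answer: ###..
###..
##...
##...
.....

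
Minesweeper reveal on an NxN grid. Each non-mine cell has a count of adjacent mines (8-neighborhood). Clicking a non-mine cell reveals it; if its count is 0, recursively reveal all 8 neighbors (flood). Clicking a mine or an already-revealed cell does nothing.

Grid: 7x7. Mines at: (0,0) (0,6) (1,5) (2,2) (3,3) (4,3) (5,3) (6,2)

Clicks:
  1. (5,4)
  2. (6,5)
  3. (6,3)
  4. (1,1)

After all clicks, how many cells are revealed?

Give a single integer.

Answer: 17

Derivation:
Click 1 (5,4) count=2: revealed 1 new [(5,4)] -> total=1
Click 2 (6,5) count=0: revealed 14 new [(2,4) (2,5) (2,6) (3,4) (3,5) (3,6) (4,4) (4,5) (4,6) (5,5) (5,6) (6,4) (6,5) (6,6)] -> total=15
Click 3 (6,3) count=2: revealed 1 new [(6,3)] -> total=16
Click 4 (1,1) count=2: revealed 1 new [(1,1)] -> total=17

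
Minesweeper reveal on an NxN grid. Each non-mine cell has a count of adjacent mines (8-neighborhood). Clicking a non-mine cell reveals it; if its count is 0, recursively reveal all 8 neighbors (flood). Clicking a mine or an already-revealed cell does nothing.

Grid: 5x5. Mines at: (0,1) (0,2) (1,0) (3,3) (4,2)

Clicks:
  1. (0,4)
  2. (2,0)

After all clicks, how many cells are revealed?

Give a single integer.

Answer: 7

Derivation:
Click 1 (0,4) count=0: revealed 6 new [(0,3) (0,4) (1,3) (1,4) (2,3) (2,4)] -> total=6
Click 2 (2,0) count=1: revealed 1 new [(2,0)] -> total=7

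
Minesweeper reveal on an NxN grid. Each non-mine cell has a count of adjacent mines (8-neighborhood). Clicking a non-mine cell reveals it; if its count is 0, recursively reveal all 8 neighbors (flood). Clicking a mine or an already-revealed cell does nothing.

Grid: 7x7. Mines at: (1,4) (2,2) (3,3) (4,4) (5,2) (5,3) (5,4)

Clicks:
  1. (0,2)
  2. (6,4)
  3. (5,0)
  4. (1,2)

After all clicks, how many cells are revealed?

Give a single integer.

Click 1 (0,2) count=0: revealed 18 new [(0,0) (0,1) (0,2) (0,3) (1,0) (1,1) (1,2) (1,3) (2,0) (2,1) (3,0) (3,1) (4,0) (4,1) (5,0) (5,1) (6,0) (6,1)] -> total=18
Click 2 (6,4) count=2: revealed 1 new [(6,4)] -> total=19
Click 3 (5,0) count=0: revealed 0 new [(none)] -> total=19
Click 4 (1,2) count=1: revealed 0 new [(none)] -> total=19

Answer: 19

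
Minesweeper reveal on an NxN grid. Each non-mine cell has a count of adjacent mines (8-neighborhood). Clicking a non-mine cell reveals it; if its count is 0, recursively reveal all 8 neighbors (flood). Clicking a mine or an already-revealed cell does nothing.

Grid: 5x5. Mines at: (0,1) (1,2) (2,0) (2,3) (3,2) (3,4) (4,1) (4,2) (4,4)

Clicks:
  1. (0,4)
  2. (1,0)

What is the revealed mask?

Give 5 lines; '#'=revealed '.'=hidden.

Answer: ...##
#..##
.....
.....
.....

Derivation:
Click 1 (0,4) count=0: revealed 4 new [(0,3) (0,4) (1,3) (1,4)] -> total=4
Click 2 (1,0) count=2: revealed 1 new [(1,0)] -> total=5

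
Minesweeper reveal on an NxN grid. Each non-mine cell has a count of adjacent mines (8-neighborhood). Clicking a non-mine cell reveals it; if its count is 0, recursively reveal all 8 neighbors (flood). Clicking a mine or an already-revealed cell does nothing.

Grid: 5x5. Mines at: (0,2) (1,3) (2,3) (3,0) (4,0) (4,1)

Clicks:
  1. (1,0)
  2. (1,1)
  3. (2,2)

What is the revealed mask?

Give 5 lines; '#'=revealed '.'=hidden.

Click 1 (1,0) count=0: revealed 6 new [(0,0) (0,1) (1,0) (1,1) (2,0) (2,1)] -> total=6
Click 2 (1,1) count=1: revealed 0 new [(none)] -> total=6
Click 3 (2,2) count=2: revealed 1 new [(2,2)] -> total=7

Answer: ##...
##...
###..
.....
.....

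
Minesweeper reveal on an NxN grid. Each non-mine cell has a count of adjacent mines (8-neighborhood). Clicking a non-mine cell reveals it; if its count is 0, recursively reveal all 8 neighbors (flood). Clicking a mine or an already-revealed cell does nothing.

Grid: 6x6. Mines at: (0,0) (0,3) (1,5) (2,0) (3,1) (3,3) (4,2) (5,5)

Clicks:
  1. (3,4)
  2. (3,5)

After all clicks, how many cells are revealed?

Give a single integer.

Click 1 (3,4) count=1: revealed 1 new [(3,4)] -> total=1
Click 2 (3,5) count=0: revealed 5 new [(2,4) (2,5) (3,5) (4,4) (4,5)] -> total=6

Answer: 6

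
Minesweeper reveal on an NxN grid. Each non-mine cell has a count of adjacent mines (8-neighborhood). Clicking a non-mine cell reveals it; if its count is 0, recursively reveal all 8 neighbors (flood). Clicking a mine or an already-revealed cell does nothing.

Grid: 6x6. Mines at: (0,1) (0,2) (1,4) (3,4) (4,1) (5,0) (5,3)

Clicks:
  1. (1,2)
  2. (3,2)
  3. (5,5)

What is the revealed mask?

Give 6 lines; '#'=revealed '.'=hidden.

Answer: ......
..#...
......
..#...
....##
....##

Derivation:
Click 1 (1,2) count=2: revealed 1 new [(1,2)] -> total=1
Click 2 (3,2) count=1: revealed 1 new [(3,2)] -> total=2
Click 3 (5,5) count=0: revealed 4 new [(4,4) (4,5) (5,4) (5,5)] -> total=6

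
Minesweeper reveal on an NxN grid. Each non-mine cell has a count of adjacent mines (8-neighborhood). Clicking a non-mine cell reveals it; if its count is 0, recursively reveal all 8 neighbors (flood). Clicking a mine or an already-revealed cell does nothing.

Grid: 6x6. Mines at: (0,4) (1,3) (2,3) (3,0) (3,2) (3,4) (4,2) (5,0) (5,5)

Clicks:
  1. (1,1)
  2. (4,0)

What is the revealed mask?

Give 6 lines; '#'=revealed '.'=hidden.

Answer: ###...
###...
###...
......
#.....
......

Derivation:
Click 1 (1,1) count=0: revealed 9 new [(0,0) (0,1) (0,2) (1,0) (1,1) (1,2) (2,0) (2,1) (2,2)] -> total=9
Click 2 (4,0) count=2: revealed 1 new [(4,0)] -> total=10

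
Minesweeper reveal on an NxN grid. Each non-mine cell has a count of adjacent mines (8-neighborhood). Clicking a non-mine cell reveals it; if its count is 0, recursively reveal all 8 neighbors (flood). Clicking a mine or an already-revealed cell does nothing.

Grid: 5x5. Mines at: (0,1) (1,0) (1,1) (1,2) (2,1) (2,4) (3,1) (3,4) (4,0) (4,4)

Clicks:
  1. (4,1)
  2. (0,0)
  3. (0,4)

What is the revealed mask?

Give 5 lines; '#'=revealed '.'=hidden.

Click 1 (4,1) count=2: revealed 1 new [(4,1)] -> total=1
Click 2 (0,0) count=3: revealed 1 new [(0,0)] -> total=2
Click 3 (0,4) count=0: revealed 4 new [(0,3) (0,4) (1,3) (1,4)] -> total=6

Answer: #..##
...##
.....
.....
.#...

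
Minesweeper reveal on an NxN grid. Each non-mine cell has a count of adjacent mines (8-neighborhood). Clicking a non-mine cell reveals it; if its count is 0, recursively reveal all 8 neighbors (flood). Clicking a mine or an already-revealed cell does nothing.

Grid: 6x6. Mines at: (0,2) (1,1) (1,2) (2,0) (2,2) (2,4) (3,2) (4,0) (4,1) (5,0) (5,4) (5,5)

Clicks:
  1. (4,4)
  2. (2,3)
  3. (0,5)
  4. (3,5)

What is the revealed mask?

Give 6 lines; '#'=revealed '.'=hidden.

Click 1 (4,4) count=2: revealed 1 new [(4,4)] -> total=1
Click 2 (2,3) count=4: revealed 1 new [(2,3)] -> total=2
Click 3 (0,5) count=0: revealed 6 new [(0,3) (0,4) (0,5) (1,3) (1,4) (1,5)] -> total=8
Click 4 (3,5) count=1: revealed 1 new [(3,5)] -> total=9

Answer: ...###
...###
...#..
.....#
....#.
......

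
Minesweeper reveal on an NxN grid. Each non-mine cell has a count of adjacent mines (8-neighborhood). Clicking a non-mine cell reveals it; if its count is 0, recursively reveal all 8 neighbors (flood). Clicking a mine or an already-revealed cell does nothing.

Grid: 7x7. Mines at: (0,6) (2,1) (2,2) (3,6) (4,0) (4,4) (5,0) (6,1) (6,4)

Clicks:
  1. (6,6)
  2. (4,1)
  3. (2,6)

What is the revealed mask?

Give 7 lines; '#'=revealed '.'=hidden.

Click 1 (6,6) count=0: revealed 6 new [(4,5) (4,6) (5,5) (5,6) (6,5) (6,6)] -> total=6
Click 2 (4,1) count=2: revealed 1 new [(4,1)] -> total=7
Click 3 (2,6) count=1: revealed 1 new [(2,6)] -> total=8

Answer: .......
.......
......#
.......
.#...##
.....##
.....##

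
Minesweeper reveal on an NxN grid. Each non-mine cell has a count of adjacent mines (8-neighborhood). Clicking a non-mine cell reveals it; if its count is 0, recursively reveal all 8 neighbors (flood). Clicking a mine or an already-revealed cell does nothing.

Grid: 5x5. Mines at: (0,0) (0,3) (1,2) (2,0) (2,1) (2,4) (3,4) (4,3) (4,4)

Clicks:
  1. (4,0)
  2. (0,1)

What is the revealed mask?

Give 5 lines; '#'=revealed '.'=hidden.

Click 1 (4,0) count=0: revealed 6 new [(3,0) (3,1) (3,2) (4,0) (4,1) (4,2)] -> total=6
Click 2 (0,1) count=2: revealed 1 new [(0,1)] -> total=7

Answer: .#...
.....
.....
###..
###..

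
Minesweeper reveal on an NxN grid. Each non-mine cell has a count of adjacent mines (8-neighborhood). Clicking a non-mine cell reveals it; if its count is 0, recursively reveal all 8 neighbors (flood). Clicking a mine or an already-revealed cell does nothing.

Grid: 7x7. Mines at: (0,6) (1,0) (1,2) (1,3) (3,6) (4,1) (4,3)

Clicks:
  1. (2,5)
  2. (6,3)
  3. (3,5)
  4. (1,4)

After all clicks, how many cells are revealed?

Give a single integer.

Answer: 20

Derivation:
Click 1 (2,5) count=1: revealed 1 new [(2,5)] -> total=1
Click 2 (6,3) count=0: revealed 17 new [(4,4) (4,5) (4,6) (5,0) (5,1) (5,2) (5,3) (5,4) (5,5) (5,6) (6,0) (6,1) (6,2) (6,3) (6,4) (6,5) (6,6)] -> total=18
Click 3 (3,5) count=1: revealed 1 new [(3,5)] -> total=19
Click 4 (1,4) count=1: revealed 1 new [(1,4)] -> total=20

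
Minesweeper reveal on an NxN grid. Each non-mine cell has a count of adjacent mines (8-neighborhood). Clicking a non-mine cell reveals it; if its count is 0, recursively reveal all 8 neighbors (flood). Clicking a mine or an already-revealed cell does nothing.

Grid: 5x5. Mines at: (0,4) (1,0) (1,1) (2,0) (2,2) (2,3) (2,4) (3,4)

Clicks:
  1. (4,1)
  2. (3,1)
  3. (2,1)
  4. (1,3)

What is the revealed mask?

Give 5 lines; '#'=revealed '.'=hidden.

Click 1 (4,1) count=0: revealed 8 new [(3,0) (3,1) (3,2) (3,3) (4,0) (4,1) (4,2) (4,3)] -> total=8
Click 2 (3,1) count=2: revealed 0 new [(none)] -> total=8
Click 3 (2,1) count=4: revealed 1 new [(2,1)] -> total=9
Click 4 (1,3) count=4: revealed 1 new [(1,3)] -> total=10

Answer: .....
...#.
.#...
####.
####.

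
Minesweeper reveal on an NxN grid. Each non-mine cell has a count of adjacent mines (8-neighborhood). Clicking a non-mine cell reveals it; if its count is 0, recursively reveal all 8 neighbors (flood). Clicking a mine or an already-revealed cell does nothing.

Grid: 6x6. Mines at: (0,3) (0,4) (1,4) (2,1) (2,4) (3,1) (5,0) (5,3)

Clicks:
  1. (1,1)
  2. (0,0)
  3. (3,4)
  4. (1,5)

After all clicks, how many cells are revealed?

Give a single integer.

Click 1 (1,1) count=1: revealed 1 new [(1,1)] -> total=1
Click 2 (0,0) count=0: revealed 5 new [(0,0) (0,1) (0,2) (1,0) (1,2)] -> total=6
Click 3 (3,4) count=1: revealed 1 new [(3,4)] -> total=7
Click 4 (1,5) count=3: revealed 1 new [(1,5)] -> total=8

Answer: 8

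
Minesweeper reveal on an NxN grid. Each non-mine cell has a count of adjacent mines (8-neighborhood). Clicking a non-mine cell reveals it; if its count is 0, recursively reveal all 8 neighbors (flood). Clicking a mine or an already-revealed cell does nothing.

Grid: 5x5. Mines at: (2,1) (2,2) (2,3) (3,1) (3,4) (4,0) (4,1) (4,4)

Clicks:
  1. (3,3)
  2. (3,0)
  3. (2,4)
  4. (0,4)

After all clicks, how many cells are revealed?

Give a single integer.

Click 1 (3,3) count=4: revealed 1 new [(3,3)] -> total=1
Click 2 (3,0) count=4: revealed 1 new [(3,0)] -> total=2
Click 3 (2,4) count=2: revealed 1 new [(2,4)] -> total=3
Click 4 (0,4) count=0: revealed 10 new [(0,0) (0,1) (0,2) (0,3) (0,4) (1,0) (1,1) (1,2) (1,3) (1,4)] -> total=13

Answer: 13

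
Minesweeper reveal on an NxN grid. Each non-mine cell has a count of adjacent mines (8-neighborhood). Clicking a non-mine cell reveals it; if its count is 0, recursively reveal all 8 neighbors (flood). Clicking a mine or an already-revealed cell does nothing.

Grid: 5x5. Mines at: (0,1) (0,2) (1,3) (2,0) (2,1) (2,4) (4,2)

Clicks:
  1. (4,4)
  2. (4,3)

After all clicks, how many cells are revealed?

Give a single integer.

Answer: 4

Derivation:
Click 1 (4,4) count=0: revealed 4 new [(3,3) (3,4) (4,3) (4,4)] -> total=4
Click 2 (4,3) count=1: revealed 0 new [(none)] -> total=4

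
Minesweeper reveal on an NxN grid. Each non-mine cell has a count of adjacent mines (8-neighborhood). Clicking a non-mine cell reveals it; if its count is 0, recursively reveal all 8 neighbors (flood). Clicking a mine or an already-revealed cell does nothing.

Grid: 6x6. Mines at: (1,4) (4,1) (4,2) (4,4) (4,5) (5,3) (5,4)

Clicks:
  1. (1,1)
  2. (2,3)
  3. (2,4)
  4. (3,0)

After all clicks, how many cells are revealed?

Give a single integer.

Answer: 17

Derivation:
Click 1 (1,1) count=0: revealed 16 new [(0,0) (0,1) (0,2) (0,3) (1,0) (1,1) (1,2) (1,3) (2,0) (2,1) (2,2) (2,3) (3,0) (3,1) (3,2) (3,3)] -> total=16
Click 2 (2,3) count=1: revealed 0 new [(none)] -> total=16
Click 3 (2,4) count=1: revealed 1 new [(2,4)] -> total=17
Click 4 (3,0) count=1: revealed 0 new [(none)] -> total=17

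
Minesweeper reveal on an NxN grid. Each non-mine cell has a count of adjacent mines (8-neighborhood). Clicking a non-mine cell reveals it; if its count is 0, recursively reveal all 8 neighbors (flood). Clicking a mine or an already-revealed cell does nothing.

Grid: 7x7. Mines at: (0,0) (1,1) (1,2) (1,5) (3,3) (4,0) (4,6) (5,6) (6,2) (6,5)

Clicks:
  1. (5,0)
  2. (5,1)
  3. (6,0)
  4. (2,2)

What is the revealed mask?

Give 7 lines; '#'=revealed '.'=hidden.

Click 1 (5,0) count=1: revealed 1 new [(5,0)] -> total=1
Click 2 (5,1) count=2: revealed 1 new [(5,1)] -> total=2
Click 3 (6,0) count=0: revealed 2 new [(6,0) (6,1)] -> total=4
Click 4 (2,2) count=3: revealed 1 new [(2,2)] -> total=5

Answer: .......
.......
..#....
.......
.......
##.....
##.....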